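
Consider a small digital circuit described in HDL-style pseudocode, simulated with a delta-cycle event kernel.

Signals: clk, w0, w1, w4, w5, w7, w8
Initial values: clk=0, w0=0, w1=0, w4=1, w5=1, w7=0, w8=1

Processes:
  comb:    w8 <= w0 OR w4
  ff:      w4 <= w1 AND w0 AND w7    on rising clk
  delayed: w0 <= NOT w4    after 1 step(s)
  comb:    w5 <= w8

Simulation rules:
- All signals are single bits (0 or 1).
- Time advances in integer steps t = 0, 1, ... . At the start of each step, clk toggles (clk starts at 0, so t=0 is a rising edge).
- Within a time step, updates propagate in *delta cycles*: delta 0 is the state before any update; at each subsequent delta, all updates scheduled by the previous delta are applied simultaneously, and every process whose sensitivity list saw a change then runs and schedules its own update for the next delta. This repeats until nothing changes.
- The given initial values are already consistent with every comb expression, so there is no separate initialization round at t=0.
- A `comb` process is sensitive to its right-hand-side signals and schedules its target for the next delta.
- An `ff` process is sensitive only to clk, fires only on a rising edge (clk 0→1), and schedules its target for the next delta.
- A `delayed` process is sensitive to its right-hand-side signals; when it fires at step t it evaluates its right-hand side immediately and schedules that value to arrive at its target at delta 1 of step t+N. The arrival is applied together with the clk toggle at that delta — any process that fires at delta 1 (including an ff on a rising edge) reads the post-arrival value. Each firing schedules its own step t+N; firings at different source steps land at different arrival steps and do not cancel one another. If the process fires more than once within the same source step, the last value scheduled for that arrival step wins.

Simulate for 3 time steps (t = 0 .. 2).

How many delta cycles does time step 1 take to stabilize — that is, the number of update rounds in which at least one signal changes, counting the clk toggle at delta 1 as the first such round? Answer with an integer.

3

t=0 Δ0: w4=1 w1=0 w0=0 clk=0 w8=1 w5=1 w7=0
  Δ1: clk:0→1
  Δ2: w4:1→0
  Δ3: w8:1→0
  Δ4: w5:1→0
  (4Δ to stable)
t=1 Δ0: w4=0 w1=0 w0=0 clk=1 w8=0 w5=0 w7=0
  Δ1: w0:0→1, clk:1→0
  Δ2: w8:0→1
  Δ3: w5:0→1
  (3Δ to stable)
t=2 Δ0: w4=0 w1=0 w0=1 clk=0 w8=1 w5=1 w7=0
  Δ1: clk:0→1
  (1Δ to stable)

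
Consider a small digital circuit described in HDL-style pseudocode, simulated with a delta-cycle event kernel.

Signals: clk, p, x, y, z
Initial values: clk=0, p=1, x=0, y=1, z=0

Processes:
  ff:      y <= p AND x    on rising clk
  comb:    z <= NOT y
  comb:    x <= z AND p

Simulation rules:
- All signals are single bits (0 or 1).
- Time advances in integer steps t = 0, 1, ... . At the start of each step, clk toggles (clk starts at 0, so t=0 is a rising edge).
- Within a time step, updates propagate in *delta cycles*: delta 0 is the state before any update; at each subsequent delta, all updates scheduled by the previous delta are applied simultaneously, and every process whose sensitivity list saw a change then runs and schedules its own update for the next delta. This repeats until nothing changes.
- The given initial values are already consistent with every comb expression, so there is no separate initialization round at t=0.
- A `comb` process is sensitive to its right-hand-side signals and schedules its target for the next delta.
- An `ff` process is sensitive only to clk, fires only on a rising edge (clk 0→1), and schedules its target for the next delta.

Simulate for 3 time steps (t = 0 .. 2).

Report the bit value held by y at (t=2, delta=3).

1

t0.Δ0 x=0 clk=0 y=1 p=1 z=0
t0.Δ1 x=0 clk=1 y=1 p=1 z=0
t0.Δ2 x=0 clk=1 y=0 p=1 z=0
t0.Δ3 x=0 clk=1 y=0 p=1 z=1
t0.Δ4 x=1 clk=1 y=0 p=1 z=1
t1.Δ0 x=1 clk=1 y=0 p=1 z=1
t1.Δ1 x=1 clk=0 y=0 p=1 z=1
t2.Δ0 x=1 clk=0 y=0 p=1 z=1
t2.Δ1 x=1 clk=1 y=0 p=1 z=1
t2.Δ2 x=1 clk=1 y=1 p=1 z=1
t2.Δ3 x=1 clk=1 y=1 p=1 z=0
t2.Δ4 x=0 clk=1 y=1 p=1 z=0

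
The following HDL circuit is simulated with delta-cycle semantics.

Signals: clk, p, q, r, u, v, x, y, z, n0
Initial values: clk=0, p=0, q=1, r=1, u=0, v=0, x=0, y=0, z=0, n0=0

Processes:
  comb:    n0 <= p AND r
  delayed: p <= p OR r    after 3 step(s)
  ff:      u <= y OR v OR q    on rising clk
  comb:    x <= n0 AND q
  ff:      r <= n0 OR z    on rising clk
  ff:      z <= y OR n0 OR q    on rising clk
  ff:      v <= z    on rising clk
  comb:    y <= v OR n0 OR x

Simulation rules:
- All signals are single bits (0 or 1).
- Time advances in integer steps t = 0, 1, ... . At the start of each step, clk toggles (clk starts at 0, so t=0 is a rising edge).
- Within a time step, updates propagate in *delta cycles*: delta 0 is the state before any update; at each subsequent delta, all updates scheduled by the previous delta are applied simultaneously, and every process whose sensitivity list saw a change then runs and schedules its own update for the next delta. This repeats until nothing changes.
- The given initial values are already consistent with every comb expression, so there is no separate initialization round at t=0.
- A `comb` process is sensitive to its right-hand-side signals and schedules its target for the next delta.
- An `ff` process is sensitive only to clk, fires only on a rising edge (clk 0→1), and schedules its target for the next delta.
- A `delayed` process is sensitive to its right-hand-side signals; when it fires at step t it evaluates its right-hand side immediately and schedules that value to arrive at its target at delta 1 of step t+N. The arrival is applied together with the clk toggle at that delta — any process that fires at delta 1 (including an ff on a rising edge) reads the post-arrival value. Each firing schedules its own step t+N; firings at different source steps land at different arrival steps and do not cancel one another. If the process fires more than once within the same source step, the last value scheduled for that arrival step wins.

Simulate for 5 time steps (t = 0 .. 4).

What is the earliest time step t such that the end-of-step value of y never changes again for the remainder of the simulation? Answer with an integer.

2

[bits: r,n0,q,v,p,x,u,clk,y,z]
t=0: Δ0=1010000000 Δ1=1010000100 Δ2=0010001101 | 2Δ
t=1: Δ0=0010001101 Δ1=0010001001 | 1Δ
t=2: Δ0=0010001001 Δ1=0010001101 Δ2=1011001101 Δ3=1011001111 | 3Δ
t=3: Δ0=1011001111 Δ1=1011001011 | 1Δ
t=4: Δ0=1011001011 Δ1=1011001111 | 1Δ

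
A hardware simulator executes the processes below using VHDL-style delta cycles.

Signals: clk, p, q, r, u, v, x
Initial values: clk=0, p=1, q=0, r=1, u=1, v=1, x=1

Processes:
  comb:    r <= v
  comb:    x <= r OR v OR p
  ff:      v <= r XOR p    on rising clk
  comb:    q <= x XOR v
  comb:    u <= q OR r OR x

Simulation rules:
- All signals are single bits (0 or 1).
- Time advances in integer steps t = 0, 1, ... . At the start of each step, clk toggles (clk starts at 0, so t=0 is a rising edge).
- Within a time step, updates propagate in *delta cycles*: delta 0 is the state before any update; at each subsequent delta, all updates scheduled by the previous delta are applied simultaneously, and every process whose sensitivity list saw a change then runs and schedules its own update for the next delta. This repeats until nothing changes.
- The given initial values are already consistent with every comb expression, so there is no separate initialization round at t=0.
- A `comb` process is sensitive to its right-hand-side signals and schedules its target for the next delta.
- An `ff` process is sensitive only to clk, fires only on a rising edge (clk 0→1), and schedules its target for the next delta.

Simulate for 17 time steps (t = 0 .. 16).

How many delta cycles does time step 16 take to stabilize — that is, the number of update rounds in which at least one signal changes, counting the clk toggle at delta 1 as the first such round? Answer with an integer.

t=0 Δ0: r=1 clk=0 p=1 q=0 u=1 x=1 v=1
  Δ1: clk:0→1
  Δ2: v:1→0
  Δ3: r:1→0, q:0→1
  (3Δ to stable)
t=1 Δ0: r=0 clk=1 p=1 q=1 u=1 x=1 v=0
  Δ1: clk:1→0
  (1Δ to stable)
t=2 Δ0: r=0 clk=0 p=1 q=1 u=1 x=1 v=0
  Δ1: clk:0→1
  Δ2: v:0→1
  Δ3: r:0→1, q:1→0
  (3Δ to stable)
t=3 Δ0: r=1 clk=1 p=1 q=0 u=1 x=1 v=1
  Δ1: clk:1→0
  (1Δ to stable)
t=4 Δ0: r=1 clk=0 p=1 q=0 u=1 x=1 v=1
  Δ1: clk:0→1
  Δ2: v:1→0
  Δ3: r:1→0, q:0→1
  (3Δ to stable)
t=5 Δ0: r=0 clk=1 p=1 q=1 u=1 x=1 v=0
  Δ1: clk:1→0
  (1Δ to stable)
t=6 Δ0: r=0 clk=0 p=1 q=1 u=1 x=1 v=0
  Δ1: clk:0→1
  Δ2: v:0→1
  Δ3: r:0→1, q:1→0
  (3Δ to stable)
t=7 Δ0: r=1 clk=1 p=1 q=0 u=1 x=1 v=1
  Δ1: clk:1→0
  (1Δ to stable)
t=8 Δ0: r=1 clk=0 p=1 q=0 u=1 x=1 v=1
  Δ1: clk:0→1
  Δ2: v:1→0
  Δ3: r:1→0, q:0→1
  (3Δ to stable)
t=9 Δ0: r=0 clk=1 p=1 q=1 u=1 x=1 v=0
  Δ1: clk:1→0
  (1Δ to stable)
t=10 Δ0: r=0 clk=0 p=1 q=1 u=1 x=1 v=0
  Δ1: clk:0→1
  Δ2: v:0→1
  Δ3: r:0→1, q:1→0
  (3Δ to stable)
t=11 Δ0: r=1 clk=1 p=1 q=0 u=1 x=1 v=1
  Δ1: clk:1→0
  (1Δ to stable)
t=12 Δ0: r=1 clk=0 p=1 q=0 u=1 x=1 v=1
  Δ1: clk:0→1
  Δ2: v:1→0
  Δ3: r:1→0, q:0→1
  (3Δ to stable)
t=13 Δ0: r=0 clk=1 p=1 q=1 u=1 x=1 v=0
  Δ1: clk:1→0
  (1Δ to stable)
t=14 Δ0: r=0 clk=0 p=1 q=1 u=1 x=1 v=0
  Δ1: clk:0→1
  Δ2: v:0→1
  Δ3: r:0→1, q:1→0
  (3Δ to stable)
t=15 Δ0: r=1 clk=1 p=1 q=0 u=1 x=1 v=1
  Δ1: clk:1→0
  (1Δ to stable)
t=16 Δ0: r=1 clk=0 p=1 q=0 u=1 x=1 v=1
  Δ1: clk:0→1
  Δ2: v:1→0
  Δ3: r:1→0, q:0→1
  (3Δ to stable)

3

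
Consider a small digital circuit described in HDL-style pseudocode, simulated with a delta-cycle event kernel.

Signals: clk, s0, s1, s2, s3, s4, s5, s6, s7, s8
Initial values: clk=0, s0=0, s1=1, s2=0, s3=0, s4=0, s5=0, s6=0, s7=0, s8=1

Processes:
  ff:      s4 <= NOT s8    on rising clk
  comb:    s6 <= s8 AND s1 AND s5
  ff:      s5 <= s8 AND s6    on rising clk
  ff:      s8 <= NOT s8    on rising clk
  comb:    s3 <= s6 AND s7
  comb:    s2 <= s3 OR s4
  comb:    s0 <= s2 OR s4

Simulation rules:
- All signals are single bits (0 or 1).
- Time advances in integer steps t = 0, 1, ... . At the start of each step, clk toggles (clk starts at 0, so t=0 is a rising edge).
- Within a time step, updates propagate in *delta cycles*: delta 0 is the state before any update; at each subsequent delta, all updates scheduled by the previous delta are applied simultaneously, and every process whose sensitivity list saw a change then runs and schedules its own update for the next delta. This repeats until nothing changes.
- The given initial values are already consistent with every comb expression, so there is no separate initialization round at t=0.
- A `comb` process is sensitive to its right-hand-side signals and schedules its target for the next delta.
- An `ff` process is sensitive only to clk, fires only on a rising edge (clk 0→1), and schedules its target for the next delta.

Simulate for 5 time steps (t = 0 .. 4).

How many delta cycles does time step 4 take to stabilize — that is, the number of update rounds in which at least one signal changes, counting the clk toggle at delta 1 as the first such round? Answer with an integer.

4

t0.Δ0 s8=1 s7=0 s4=0 clk=0 s1=1 s0=0 s2=0 s5=0 s6=0 s3=0
t0.Δ1 s8=1 s7=0 s4=0 clk=1 s1=1 s0=0 s2=0 s5=0 s6=0 s3=0
t0.Δ2 s8=0 s7=0 s4=0 clk=1 s1=1 s0=0 s2=0 s5=0 s6=0 s3=0
t1.Δ0 s8=0 s7=0 s4=0 clk=1 s1=1 s0=0 s2=0 s5=0 s6=0 s3=0
t1.Δ1 s8=0 s7=0 s4=0 clk=0 s1=1 s0=0 s2=0 s5=0 s6=0 s3=0
t2.Δ0 s8=0 s7=0 s4=0 clk=0 s1=1 s0=0 s2=0 s5=0 s6=0 s3=0
t2.Δ1 s8=0 s7=0 s4=0 clk=1 s1=1 s0=0 s2=0 s5=0 s6=0 s3=0
t2.Δ2 s8=1 s7=0 s4=1 clk=1 s1=1 s0=0 s2=0 s5=0 s6=0 s3=0
t2.Δ3 s8=1 s7=0 s4=1 clk=1 s1=1 s0=1 s2=1 s5=0 s6=0 s3=0
t3.Δ0 s8=1 s7=0 s4=1 clk=1 s1=1 s0=1 s2=1 s5=0 s6=0 s3=0
t3.Δ1 s8=1 s7=0 s4=1 clk=0 s1=1 s0=1 s2=1 s5=0 s6=0 s3=0
t4.Δ0 s8=1 s7=0 s4=1 clk=0 s1=1 s0=1 s2=1 s5=0 s6=0 s3=0
t4.Δ1 s8=1 s7=0 s4=1 clk=1 s1=1 s0=1 s2=1 s5=0 s6=0 s3=0
t4.Δ2 s8=0 s7=0 s4=0 clk=1 s1=1 s0=1 s2=1 s5=0 s6=0 s3=0
t4.Δ3 s8=0 s7=0 s4=0 clk=1 s1=1 s0=1 s2=0 s5=0 s6=0 s3=0
t4.Δ4 s8=0 s7=0 s4=0 clk=1 s1=1 s0=0 s2=0 s5=0 s6=0 s3=0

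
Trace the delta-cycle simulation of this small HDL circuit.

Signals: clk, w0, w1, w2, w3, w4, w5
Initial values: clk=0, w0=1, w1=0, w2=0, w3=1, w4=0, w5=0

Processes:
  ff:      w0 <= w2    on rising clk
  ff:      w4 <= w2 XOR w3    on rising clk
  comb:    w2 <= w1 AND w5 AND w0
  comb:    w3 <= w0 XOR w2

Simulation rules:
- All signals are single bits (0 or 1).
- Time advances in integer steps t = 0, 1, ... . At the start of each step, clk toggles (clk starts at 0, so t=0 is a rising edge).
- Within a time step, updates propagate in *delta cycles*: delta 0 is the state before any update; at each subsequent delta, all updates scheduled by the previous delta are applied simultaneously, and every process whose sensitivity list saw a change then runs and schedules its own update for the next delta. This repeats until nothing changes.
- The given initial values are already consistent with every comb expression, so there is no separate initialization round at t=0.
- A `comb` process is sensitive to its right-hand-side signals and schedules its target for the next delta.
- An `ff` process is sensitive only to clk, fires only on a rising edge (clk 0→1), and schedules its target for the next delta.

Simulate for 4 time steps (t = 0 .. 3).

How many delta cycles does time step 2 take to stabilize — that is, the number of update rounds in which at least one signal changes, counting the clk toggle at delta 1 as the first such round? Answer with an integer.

t0.Δ0 w3=1 w2=0 w5=0 clk=0 w0=1 w1=0 w4=0
t0.Δ1 w3=1 w2=0 w5=0 clk=1 w0=1 w1=0 w4=0
t0.Δ2 w3=1 w2=0 w5=0 clk=1 w0=0 w1=0 w4=1
t0.Δ3 w3=0 w2=0 w5=0 clk=1 w0=0 w1=0 w4=1
t1.Δ0 w3=0 w2=0 w5=0 clk=1 w0=0 w1=0 w4=1
t1.Δ1 w3=0 w2=0 w5=0 clk=0 w0=0 w1=0 w4=1
t2.Δ0 w3=0 w2=0 w5=0 clk=0 w0=0 w1=0 w4=1
t2.Δ1 w3=0 w2=0 w5=0 clk=1 w0=0 w1=0 w4=1
t2.Δ2 w3=0 w2=0 w5=0 clk=1 w0=0 w1=0 w4=0
t3.Δ0 w3=0 w2=0 w5=0 clk=1 w0=0 w1=0 w4=0
t3.Δ1 w3=0 w2=0 w5=0 clk=0 w0=0 w1=0 w4=0

2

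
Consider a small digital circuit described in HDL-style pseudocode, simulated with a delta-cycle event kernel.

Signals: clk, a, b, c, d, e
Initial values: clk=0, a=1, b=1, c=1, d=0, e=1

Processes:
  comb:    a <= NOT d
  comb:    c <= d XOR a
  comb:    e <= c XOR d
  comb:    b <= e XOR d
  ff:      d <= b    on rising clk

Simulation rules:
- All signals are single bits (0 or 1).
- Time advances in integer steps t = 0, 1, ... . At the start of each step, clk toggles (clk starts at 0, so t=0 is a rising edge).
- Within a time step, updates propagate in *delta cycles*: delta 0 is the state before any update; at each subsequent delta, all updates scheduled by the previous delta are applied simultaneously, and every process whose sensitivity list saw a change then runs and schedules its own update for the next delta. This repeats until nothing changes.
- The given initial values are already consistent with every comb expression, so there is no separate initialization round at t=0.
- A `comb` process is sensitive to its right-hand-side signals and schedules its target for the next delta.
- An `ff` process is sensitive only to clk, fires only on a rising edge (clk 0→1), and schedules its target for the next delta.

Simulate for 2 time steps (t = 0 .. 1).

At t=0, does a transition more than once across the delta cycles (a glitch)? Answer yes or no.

no

[bits: e,b,clk,a,c,d]
t=0: Δ0=110110 Δ1=111110 Δ2=111111 Δ3=001001 Δ4=111011 Δ5=001011 Δ6=011011 | 6Δ
t=1: Δ0=011011 Δ1=010011 | 1Δ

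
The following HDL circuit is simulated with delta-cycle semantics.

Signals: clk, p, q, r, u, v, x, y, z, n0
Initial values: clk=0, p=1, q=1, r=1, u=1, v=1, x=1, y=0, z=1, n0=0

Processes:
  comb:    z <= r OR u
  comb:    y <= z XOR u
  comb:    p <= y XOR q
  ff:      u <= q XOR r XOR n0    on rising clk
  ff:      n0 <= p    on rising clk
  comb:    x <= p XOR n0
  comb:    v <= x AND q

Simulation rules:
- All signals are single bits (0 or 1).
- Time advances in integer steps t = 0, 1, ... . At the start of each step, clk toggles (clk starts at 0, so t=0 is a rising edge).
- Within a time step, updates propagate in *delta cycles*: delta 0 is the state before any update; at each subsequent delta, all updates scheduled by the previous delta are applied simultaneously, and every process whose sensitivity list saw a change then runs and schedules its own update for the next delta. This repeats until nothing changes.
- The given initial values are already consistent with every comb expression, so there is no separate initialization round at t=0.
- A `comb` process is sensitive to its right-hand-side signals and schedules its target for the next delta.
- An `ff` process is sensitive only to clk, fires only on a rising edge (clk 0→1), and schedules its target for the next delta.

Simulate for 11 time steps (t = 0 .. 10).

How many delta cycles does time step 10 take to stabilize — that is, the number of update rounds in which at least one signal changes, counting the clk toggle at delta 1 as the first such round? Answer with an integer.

6

t0.Δ0 v=1 clk=0 n0=0 y=0 p=1 x=1 z=1 u=1 r=1 q=1
t0.Δ1 v=1 clk=1 n0=0 y=0 p=1 x=1 z=1 u=1 r=1 q=1
t0.Δ2 v=1 clk=1 n0=1 y=0 p=1 x=1 z=1 u=0 r=1 q=1
t0.Δ3 v=1 clk=1 n0=1 y=1 p=1 x=0 z=1 u=0 r=1 q=1
t0.Δ4 v=0 clk=1 n0=1 y=1 p=0 x=0 z=1 u=0 r=1 q=1
t0.Δ5 v=0 clk=1 n0=1 y=1 p=0 x=1 z=1 u=0 r=1 q=1
t0.Δ6 v=1 clk=1 n0=1 y=1 p=0 x=1 z=1 u=0 r=1 q=1
t1.Δ0 v=1 clk=1 n0=1 y=1 p=0 x=1 z=1 u=0 r=1 q=1
t1.Δ1 v=1 clk=0 n0=1 y=1 p=0 x=1 z=1 u=0 r=1 q=1
t2.Δ0 v=1 clk=0 n0=1 y=1 p=0 x=1 z=1 u=0 r=1 q=1
t2.Δ1 v=1 clk=1 n0=1 y=1 p=0 x=1 z=1 u=0 r=1 q=1
t2.Δ2 v=1 clk=1 n0=0 y=1 p=0 x=1 z=1 u=1 r=1 q=1
t2.Δ3 v=1 clk=1 n0=0 y=0 p=0 x=0 z=1 u=1 r=1 q=1
t2.Δ4 v=0 clk=1 n0=0 y=0 p=1 x=0 z=1 u=1 r=1 q=1
t2.Δ5 v=0 clk=1 n0=0 y=0 p=1 x=1 z=1 u=1 r=1 q=1
t2.Δ6 v=1 clk=1 n0=0 y=0 p=1 x=1 z=1 u=1 r=1 q=1
t3.Δ0 v=1 clk=1 n0=0 y=0 p=1 x=1 z=1 u=1 r=1 q=1
t3.Δ1 v=1 clk=0 n0=0 y=0 p=1 x=1 z=1 u=1 r=1 q=1
t4.Δ0 v=1 clk=0 n0=0 y=0 p=1 x=1 z=1 u=1 r=1 q=1
t4.Δ1 v=1 clk=1 n0=0 y=0 p=1 x=1 z=1 u=1 r=1 q=1
t4.Δ2 v=1 clk=1 n0=1 y=0 p=1 x=1 z=1 u=0 r=1 q=1
t4.Δ3 v=1 clk=1 n0=1 y=1 p=1 x=0 z=1 u=0 r=1 q=1
t4.Δ4 v=0 clk=1 n0=1 y=1 p=0 x=0 z=1 u=0 r=1 q=1
t4.Δ5 v=0 clk=1 n0=1 y=1 p=0 x=1 z=1 u=0 r=1 q=1
t4.Δ6 v=1 clk=1 n0=1 y=1 p=0 x=1 z=1 u=0 r=1 q=1
t5.Δ0 v=1 clk=1 n0=1 y=1 p=0 x=1 z=1 u=0 r=1 q=1
t5.Δ1 v=1 clk=0 n0=1 y=1 p=0 x=1 z=1 u=0 r=1 q=1
t6.Δ0 v=1 clk=0 n0=1 y=1 p=0 x=1 z=1 u=0 r=1 q=1
t6.Δ1 v=1 clk=1 n0=1 y=1 p=0 x=1 z=1 u=0 r=1 q=1
t6.Δ2 v=1 clk=1 n0=0 y=1 p=0 x=1 z=1 u=1 r=1 q=1
t6.Δ3 v=1 clk=1 n0=0 y=0 p=0 x=0 z=1 u=1 r=1 q=1
t6.Δ4 v=0 clk=1 n0=0 y=0 p=1 x=0 z=1 u=1 r=1 q=1
t6.Δ5 v=0 clk=1 n0=0 y=0 p=1 x=1 z=1 u=1 r=1 q=1
t6.Δ6 v=1 clk=1 n0=0 y=0 p=1 x=1 z=1 u=1 r=1 q=1
t7.Δ0 v=1 clk=1 n0=0 y=0 p=1 x=1 z=1 u=1 r=1 q=1
t7.Δ1 v=1 clk=0 n0=0 y=0 p=1 x=1 z=1 u=1 r=1 q=1
t8.Δ0 v=1 clk=0 n0=0 y=0 p=1 x=1 z=1 u=1 r=1 q=1
t8.Δ1 v=1 clk=1 n0=0 y=0 p=1 x=1 z=1 u=1 r=1 q=1
t8.Δ2 v=1 clk=1 n0=1 y=0 p=1 x=1 z=1 u=0 r=1 q=1
t8.Δ3 v=1 clk=1 n0=1 y=1 p=1 x=0 z=1 u=0 r=1 q=1
t8.Δ4 v=0 clk=1 n0=1 y=1 p=0 x=0 z=1 u=0 r=1 q=1
t8.Δ5 v=0 clk=1 n0=1 y=1 p=0 x=1 z=1 u=0 r=1 q=1
t8.Δ6 v=1 clk=1 n0=1 y=1 p=0 x=1 z=1 u=0 r=1 q=1
t9.Δ0 v=1 clk=1 n0=1 y=1 p=0 x=1 z=1 u=0 r=1 q=1
t9.Δ1 v=1 clk=0 n0=1 y=1 p=0 x=1 z=1 u=0 r=1 q=1
t10.Δ0 v=1 clk=0 n0=1 y=1 p=0 x=1 z=1 u=0 r=1 q=1
t10.Δ1 v=1 clk=1 n0=1 y=1 p=0 x=1 z=1 u=0 r=1 q=1
t10.Δ2 v=1 clk=1 n0=0 y=1 p=0 x=1 z=1 u=1 r=1 q=1
t10.Δ3 v=1 clk=1 n0=0 y=0 p=0 x=0 z=1 u=1 r=1 q=1
t10.Δ4 v=0 clk=1 n0=0 y=0 p=1 x=0 z=1 u=1 r=1 q=1
t10.Δ5 v=0 clk=1 n0=0 y=0 p=1 x=1 z=1 u=1 r=1 q=1
t10.Δ6 v=1 clk=1 n0=0 y=0 p=1 x=1 z=1 u=1 r=1 q=1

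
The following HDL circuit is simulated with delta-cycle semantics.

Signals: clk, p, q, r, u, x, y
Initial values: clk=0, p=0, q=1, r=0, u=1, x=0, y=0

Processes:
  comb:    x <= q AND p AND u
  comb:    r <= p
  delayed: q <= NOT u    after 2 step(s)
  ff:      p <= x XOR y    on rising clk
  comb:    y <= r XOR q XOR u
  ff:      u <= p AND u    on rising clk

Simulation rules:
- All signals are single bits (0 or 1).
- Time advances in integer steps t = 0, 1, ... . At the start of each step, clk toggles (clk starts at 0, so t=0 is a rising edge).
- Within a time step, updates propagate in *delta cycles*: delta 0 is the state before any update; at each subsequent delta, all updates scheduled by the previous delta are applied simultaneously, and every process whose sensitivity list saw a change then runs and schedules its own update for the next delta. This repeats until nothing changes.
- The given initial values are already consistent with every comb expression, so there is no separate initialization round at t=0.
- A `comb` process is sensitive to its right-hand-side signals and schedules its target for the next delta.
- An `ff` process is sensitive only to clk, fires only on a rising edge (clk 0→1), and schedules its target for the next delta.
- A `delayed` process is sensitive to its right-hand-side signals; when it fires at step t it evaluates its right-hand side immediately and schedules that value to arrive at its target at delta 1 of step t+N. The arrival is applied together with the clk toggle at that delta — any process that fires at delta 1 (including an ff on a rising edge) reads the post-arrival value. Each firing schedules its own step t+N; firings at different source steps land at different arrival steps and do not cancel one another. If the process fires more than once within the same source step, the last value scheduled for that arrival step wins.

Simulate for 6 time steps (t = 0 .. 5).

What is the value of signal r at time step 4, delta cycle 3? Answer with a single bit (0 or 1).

0

[bits: u,x,r,clk,y,p,q]
t=0: Δ0=1000001 Δ1=1001001 Δ2=0001001 Δ3=0001101 | 3Δ
t=1: Δ0=0001101 Δ1=0000101 | 1Δ
t=2: Δ0=0000101 Δ1=0001101 Δ2=0001111 Δ3=0011111 Δ4=0011011 | 4Δ
t=3: Δ0=0011011 Δ1=0010011 | 1Δ
t=4: Δ0=0010011 Δ1=0011011 Δ2=0011001 Δ3=0001001 Δ4=0001101 | 4Δ
t=5: Δ0=0001101 Δ1=0000101 | 1Δ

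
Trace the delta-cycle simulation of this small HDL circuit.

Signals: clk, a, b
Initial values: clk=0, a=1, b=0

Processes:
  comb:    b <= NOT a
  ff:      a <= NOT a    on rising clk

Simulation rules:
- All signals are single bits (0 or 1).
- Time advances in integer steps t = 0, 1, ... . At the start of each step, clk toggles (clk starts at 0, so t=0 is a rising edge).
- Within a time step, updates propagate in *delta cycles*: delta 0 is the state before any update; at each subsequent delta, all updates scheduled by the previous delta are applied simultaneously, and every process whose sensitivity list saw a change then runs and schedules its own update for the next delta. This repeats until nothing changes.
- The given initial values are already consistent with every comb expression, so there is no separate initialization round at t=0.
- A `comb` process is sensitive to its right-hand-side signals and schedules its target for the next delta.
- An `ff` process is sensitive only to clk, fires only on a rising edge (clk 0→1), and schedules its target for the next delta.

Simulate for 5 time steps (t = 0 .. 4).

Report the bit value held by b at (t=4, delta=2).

[bits: clk,a,b]
t=0: Δ0=010 Δ1=110 Δ2=100 Δ3=101 | 3Δ
t=1: Δ0=101 Δ1=001 | 1Δ
t=2: Δ0=001 Δ1=101 Δ2=111 Δ3=110 | 3Δ
t=3: Δ0=110 Δ1=010 | 1Δ
t=4: Δ0=010 Δ1=110 Δ2=100 Δ3=101 | 3Δ

0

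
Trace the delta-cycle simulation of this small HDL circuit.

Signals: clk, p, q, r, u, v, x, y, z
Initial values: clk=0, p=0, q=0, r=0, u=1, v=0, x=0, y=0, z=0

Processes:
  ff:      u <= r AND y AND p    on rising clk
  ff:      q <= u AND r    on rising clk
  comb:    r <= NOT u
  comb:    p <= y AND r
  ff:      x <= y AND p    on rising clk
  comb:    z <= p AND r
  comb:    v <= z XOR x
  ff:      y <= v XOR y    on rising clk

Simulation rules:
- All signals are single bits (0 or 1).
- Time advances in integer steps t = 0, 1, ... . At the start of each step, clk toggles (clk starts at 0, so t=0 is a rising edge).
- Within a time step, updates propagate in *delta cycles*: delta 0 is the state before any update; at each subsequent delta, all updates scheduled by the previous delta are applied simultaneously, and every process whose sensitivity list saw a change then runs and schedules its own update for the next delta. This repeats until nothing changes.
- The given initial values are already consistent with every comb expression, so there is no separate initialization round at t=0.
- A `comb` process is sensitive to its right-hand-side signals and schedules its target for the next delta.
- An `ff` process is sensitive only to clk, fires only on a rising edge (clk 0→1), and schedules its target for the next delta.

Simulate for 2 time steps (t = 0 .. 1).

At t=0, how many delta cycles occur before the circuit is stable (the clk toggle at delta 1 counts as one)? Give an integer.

t=0 Δ0: p=0 v=0 clk=0 y=0 q=0 z=0 x=0 u=1 r=0
  Δ1: clk:0→1
  Δ2: u:1→0
  Δ3: r:0→1
  (3Δ to stable)
t=1 Δ0: p=0 v=0 clk=1 y=0 q=0 z=0 x=0 u=0 r=1
  Δ1: clk:1→0
  (1Δ to stable)

3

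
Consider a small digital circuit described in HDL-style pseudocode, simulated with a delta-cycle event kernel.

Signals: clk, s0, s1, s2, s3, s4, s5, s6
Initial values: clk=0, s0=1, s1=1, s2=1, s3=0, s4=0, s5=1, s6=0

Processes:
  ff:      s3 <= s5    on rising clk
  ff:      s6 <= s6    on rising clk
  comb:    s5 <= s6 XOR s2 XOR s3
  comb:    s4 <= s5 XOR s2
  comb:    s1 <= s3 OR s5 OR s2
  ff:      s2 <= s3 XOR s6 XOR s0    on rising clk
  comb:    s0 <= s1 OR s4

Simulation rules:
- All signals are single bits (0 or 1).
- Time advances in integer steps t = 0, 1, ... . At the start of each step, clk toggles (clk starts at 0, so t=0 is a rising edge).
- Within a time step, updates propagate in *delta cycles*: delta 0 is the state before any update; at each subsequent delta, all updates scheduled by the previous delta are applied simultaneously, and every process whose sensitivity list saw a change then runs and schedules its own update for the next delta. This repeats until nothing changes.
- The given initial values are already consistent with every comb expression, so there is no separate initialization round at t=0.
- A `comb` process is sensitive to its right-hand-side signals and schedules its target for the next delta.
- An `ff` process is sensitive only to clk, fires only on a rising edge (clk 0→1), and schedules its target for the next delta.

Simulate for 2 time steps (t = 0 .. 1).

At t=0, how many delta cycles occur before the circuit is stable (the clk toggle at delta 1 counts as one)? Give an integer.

4

t0.Δ0 s2=1 s4=0 s0=1 s5=1 s6=0 s3=0 s1=1 clk=0
t0.Δ1 s2=1 s4=0 s0=1 s5=1 s6=0 s3=0 s1=1 clk=1
t0.Δ2 s2=1 s4=0 s0=1 s5=1 s6=0 s3=1 s1=1 clk=1
t0.Δ3 s2=1 s4=0 s0=1 s5=0 s6=0 s3=1 s1=1 clk=1
t0.Δ4 s2=1 s4=1 s0=1 s5=0 s6=0 s3=1 s1=1 clk=1
t1.Δ0 s2=1 s4=1 s0=1 s5=0 s6=0 s3=1 s1=1 clk=1
t1.Δ1 s2=1 s4=1 s0=1 s5=0 s6=0 s3=1 s1=1 clk=0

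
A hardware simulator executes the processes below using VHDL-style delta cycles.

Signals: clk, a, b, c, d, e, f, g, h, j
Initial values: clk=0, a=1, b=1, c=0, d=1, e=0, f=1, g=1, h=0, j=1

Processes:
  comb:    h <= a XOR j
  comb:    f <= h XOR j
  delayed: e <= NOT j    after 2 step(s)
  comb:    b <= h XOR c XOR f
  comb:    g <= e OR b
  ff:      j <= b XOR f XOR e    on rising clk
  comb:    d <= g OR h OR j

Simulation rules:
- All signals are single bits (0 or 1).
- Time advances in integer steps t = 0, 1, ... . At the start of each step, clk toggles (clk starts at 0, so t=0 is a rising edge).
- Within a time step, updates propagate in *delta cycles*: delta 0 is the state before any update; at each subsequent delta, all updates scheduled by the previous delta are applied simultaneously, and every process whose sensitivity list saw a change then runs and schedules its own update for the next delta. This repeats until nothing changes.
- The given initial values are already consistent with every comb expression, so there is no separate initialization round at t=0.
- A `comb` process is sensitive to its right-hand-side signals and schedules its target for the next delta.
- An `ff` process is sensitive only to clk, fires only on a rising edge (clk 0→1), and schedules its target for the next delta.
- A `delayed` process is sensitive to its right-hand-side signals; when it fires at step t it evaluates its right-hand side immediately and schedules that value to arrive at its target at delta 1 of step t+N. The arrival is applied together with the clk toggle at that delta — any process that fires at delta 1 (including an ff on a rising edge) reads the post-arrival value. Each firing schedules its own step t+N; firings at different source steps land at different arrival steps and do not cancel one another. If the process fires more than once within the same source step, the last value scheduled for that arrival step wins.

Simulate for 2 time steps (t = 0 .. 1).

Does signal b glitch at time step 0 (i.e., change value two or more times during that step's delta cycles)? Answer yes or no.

[bits: b,c,a,clk,j,d,h,f,e,g]
t=0: Δ0=1010110101 Δ1=1011110101 Δ2=1011010101 Δ3=1011011001 Δ4=1011011101 Δ5=0011011101 Δ6=0011011100 | 6Δ
t=1: Δ0=0011011100 Δ1=0010011100 | 1Δ

no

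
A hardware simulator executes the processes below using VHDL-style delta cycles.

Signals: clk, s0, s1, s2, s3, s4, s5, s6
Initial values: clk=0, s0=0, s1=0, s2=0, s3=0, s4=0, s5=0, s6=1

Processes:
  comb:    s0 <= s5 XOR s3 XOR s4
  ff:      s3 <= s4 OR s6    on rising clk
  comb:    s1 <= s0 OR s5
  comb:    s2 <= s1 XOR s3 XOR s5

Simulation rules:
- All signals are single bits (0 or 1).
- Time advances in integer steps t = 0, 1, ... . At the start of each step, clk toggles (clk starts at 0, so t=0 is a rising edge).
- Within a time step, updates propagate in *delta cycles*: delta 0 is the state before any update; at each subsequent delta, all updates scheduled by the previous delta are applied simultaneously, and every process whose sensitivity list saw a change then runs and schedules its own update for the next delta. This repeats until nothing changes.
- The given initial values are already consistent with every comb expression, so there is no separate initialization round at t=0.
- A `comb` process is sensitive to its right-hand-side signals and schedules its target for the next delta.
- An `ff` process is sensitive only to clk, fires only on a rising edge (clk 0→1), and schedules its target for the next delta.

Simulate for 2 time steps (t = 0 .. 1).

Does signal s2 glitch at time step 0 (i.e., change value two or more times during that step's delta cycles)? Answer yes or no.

[bits: s3,s2,s0,s5,s6,clk,s1,s4]
t=0: Δ0=00001000 Δ1=00001100 Δ2=10001100 Δ3=11101100 Δ4=11101110 Δ5=10101110 | 5Δ
t=1: Δ0=10101110 Δ1=10101010 | 1Δ

yes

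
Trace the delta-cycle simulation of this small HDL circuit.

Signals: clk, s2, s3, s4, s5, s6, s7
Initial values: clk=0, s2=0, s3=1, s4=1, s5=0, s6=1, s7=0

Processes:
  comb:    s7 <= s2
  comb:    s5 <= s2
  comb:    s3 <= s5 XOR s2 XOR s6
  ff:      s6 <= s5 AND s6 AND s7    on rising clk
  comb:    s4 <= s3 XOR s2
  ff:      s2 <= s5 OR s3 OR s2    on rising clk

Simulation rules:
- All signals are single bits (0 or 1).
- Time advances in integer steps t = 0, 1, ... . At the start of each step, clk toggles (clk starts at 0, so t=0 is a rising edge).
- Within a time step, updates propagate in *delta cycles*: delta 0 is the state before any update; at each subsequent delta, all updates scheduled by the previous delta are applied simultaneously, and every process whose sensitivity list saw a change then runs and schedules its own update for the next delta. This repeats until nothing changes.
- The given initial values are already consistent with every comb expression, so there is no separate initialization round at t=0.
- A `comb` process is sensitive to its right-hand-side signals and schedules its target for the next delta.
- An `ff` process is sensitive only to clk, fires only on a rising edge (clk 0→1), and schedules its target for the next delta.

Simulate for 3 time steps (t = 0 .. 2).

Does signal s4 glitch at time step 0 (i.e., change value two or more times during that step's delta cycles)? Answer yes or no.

t0.Δ0 s6=1 s3=1 clk=0 s7=0 s5=0 s2=0 s4=1
t0.Δ1 s6=1 s3=1 clk=1 s7=0 s5=0 s2=0 s4=1
t0.Δ2 s6=0 s3=1 clk=1 s7=0 s5=0 s2=1 s4=1
t0.Δ3 s6=0 s3=1 clk=1 s7=1 s5=1 s2=1 s4=0
t0.Δ4 s6=0 s3=0 clk=1 s7=1 s5=1 s2=1 s4=0
t0.Δ5 s6=0 s3=0 clk=1 s7=1 s5=1 s2=1 s4=1
t1.Δ0 s6=0 s3=0 clk=1 s7=1 s5=1 s2=1 s4=1
t1.Δ1 s6=0 s3=0 clk=0 s7=1 s5=1 s2=1 s4=1
t2.Δ0 s6=0 s3=0 clk=0 s7=1 s5=1 s2=1 s4=1
t2.Δ1 s6=0 s3=0 clk=1 s7=1 s5=1 s2=1 s4=1

yes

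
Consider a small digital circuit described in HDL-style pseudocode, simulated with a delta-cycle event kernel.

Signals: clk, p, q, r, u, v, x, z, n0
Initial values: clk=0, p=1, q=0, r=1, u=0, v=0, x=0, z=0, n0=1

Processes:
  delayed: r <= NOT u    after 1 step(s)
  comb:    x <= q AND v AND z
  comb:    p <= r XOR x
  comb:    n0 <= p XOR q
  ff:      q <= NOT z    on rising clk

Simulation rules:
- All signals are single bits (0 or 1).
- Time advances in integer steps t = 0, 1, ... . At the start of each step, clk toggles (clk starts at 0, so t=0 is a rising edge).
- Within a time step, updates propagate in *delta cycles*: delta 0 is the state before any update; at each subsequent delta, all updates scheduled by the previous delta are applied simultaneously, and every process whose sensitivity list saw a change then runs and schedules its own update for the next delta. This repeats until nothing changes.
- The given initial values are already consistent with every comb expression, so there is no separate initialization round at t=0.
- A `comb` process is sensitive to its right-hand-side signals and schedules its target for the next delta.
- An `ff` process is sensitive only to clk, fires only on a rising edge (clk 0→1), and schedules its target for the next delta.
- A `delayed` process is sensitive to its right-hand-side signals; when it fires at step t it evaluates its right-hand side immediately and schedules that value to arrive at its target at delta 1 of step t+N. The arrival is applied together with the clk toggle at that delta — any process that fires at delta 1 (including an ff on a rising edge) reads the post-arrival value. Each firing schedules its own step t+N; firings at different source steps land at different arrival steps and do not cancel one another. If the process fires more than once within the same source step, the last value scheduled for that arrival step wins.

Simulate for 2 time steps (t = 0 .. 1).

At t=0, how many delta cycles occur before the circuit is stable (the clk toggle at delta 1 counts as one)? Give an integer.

3

t=0 Δ0: q=0 r=1 n0=1 x=0 z=0 v=0 clk=0 u=0 p=1
  Δ1: clk:0→1
  Δ2: q:0→1
  Δ3: n0:1→0
  (3Δ to stable)
t=1 Δ0: q=1 r=1 n0=0 x=0 z=0 v=0 clk=1 u=0 p=1
  Δ1: clk:1→0
  (1Δ to stable)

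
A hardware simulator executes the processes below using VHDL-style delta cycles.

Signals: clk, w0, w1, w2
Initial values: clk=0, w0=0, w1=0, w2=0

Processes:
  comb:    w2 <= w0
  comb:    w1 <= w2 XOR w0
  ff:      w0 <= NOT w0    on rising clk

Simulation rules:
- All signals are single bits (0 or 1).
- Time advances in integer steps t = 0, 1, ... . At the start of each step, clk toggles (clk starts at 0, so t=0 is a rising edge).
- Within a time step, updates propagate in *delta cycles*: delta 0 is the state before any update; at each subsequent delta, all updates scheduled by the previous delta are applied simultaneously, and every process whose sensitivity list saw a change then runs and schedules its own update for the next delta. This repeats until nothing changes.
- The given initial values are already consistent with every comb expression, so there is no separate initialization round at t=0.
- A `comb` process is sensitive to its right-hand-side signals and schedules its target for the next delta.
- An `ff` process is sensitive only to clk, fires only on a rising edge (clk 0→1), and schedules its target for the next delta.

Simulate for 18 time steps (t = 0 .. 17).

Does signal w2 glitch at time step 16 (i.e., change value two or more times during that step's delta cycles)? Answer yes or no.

t0.Δ0 w2=0 w0=0 w1=0 clk=0
t0.Δ1 w2=0 w0=0 w1=0 clk=1
t0.Δ2 w2=0 w0=1 w1=0 clk=1
t0.Δ3 w2=1 w0=1 w1=1 clk=1
t0.Δ4 w2=1 w0=1 w1=0 clk=1
t1.Δ0 w2=1 w0=1 w1=0 clk=1
t1.Δ1 w2=1 w0=1 w1=0 clk=0
t2.Δ0 w2=1 w0=1 w1=0 clk=0
t2.Δ1 w2=1 w0=1 w1=0 clk=1
t2.Δ2 w2=1 w0=0 w1=0 clk=1
t2.Δ3 w2=0 w0=0 w1=1 clk=1
t2.Δ4 w2=0 w0=0 w1=0 clk=1
t3.Δ0 w2=0 w0=0 w1=0 clk=1
t3.Δ1 w2=0 w0=0 w1=0 clk=0
t4.Δ0 w2=0 w0=0 w1=0 clk=0
t4.Δ1 w2=0 w0=0 w1=0 clk=1
t4.Δ2 w2=0 w0=1 w1=0 clk=1
t4.Δ3 w2=1 w0=1 w1=1 clk=1
t4.Δ4 w2=1 w0=1 w1=0 clk=1
t5.Δ0 w2=1 w0=1 w1=0 clk=1
t5.Δ1 w2=1 w0=1 w1=0 clk=0
t6.Δ0 w2=1 w0=1 w1=0 clk=0
t6.Δ1 w2=1 w0=1 w1=0 clk=1
t6.Δ2 w2=1 w0=0 w1=0 clk=1
t6.Δ3 w2=0 w0=0 w1=1 clk=1
t6.Δ4 w2=0 w0=0 w1=0 clk=1
t7.Δ0 w2=0 w0=0 w1=0 clk=1
t7.Δ1 w2=0 w0=0 w1=0 clk=0
t8.Δ0 w2=0 w0=0 w1=0 clk=0
t8.Δ1 w2=0 w0=0 w1=0 clk=1
t8.Δ2 w2=0 w0=1 w1=0 clk=1
t8.Δ3 w2=1 w0=1 w1=1 clk=1
t8.Δ4 w2=1 w0=1 w1=0 clk=1
t9.Δ0 w2=1 w0=1 w1=0 clk=1
t9.Δ1 w2=1 w0=1 w1=0 clk=0
t10.Δ0 w2=1 w0=1 w1=0 clk=0
t10.Δ1 w2=1 w0=1 w1=0 clk=1
t10.Δ2 w2=1 w0=0 w1=0 clk=1
t10.Δ3 w2=0 w0=0 w1=1 clk=1
t10.Δ4 w2=0 w0=0 w1=0 clk=1
t11.Δ0 w2=0 w0=0 w1=0 clk=1
t11.Δ1 w2=0 w0=0 w1=0 clk=0
t12.Δ0 w2=0 w0=0 w1=0 clk=0
t12.Δ1 w2=0 w0=0 w1=0 clk=1
t12.Δ2 w2=0 w0=1 w1=0 clk=1
t12.Δ3 w2=1 w0=1 w1=1 clk=1
t12.Δ4 w2=1 w0=1 w1=0 clk=1
t13.Δ0 w2=1 w0=1 w1=0 clk=1
t13.Δ1 w2=1 w0=1 w1=0 clk=0
t14.Δ0 w2=1 w0=1 w1=0 clk=0
t14.Δ1 w2=1 w0=1 w1=0 clk=1
t14.Δ2 w2=1 w0=0 w1=0 clk=1
t14.Δ3 w2=0 w0=0 w1=1 clk=1
t14.Δ4 w2=0 w0=0 w1=0 clk=1
t15.Δ0 w2=0 w0=0 w1=0 clk=1
t15.Δ1 w2=0 w0=0 w1=0 clk=0
t16.Δ0 w2=0 w0=0 w1=0 clk=0
t16.Δ1 w2=0 w0=0 w1=0 clk=1
t16.Δ2 w2=0 w0=1 w1=0 clk=1
t16.Δ3 w2=1 w0=1 w1=1 clk=1
t16.Δ4 w2=1 w0=1 w1=0 clk=1
t17.Δ0 w2=1 w0=1 w1=0 clk=1
t17.Δ1 w2=1 w0=1 w1=0 clk=0

no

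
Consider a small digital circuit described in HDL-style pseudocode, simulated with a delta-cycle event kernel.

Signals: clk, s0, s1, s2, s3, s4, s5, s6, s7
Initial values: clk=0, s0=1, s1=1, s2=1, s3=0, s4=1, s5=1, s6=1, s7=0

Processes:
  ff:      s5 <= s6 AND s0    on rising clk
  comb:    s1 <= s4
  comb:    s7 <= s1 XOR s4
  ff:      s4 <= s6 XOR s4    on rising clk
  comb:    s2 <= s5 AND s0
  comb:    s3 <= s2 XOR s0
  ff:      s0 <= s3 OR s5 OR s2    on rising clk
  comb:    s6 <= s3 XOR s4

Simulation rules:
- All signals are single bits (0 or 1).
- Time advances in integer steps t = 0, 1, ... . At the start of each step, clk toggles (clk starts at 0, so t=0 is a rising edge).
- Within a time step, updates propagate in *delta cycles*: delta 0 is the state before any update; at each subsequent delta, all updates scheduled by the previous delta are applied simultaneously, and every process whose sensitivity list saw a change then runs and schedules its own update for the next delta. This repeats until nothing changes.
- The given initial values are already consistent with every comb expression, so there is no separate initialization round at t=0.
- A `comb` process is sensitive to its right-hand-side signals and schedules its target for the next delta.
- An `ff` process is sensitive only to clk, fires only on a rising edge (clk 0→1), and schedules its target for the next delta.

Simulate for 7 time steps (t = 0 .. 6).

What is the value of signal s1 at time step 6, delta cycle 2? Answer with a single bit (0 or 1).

1

t0.Δ0 clk=0 s6=1 s2=1 s5=1 s1=1 s3=0 s0=1 s4=1 s7=0
t0.Δ1 clk=1 s6=1 s2=1 s5=1 s1=1 s3=0 s0=1 s4=1 s7=0
t0.Δ2 clk=1 s6=1 s2=1 s5=1 s1=1 s3=0 s0=1 s4=0 s7=0
t0.Δ3 clk=1 s6=0 s2=1 s5=1 s1=0 s3=0 s0=1 s4=0 s7=1
t0.Δ4 clk=1 s6=0 s2=1 s5=1 s1=0 s3=0 s0=1 s4=0 s7=0
t1.Δ0 clk=1 s6=0 s2=1 s5=1 s1=0 s3=0 s0=1 s4=0 s7=0
t1.Δ1 clk=0 s6=0 s2=1 s5=1 s1=0 s3=0 s0=1 s4=0 s7=0
t2.Δ0 clk=0 s6=0 s2=1 s5=1 s1=0 s3=0 s0=1 s4=0 s7=0
t2.Δ1 clk=1 s6=0 s2=1 s5=1 s1=0 s3=0 s0=1 s4=0 s7=0
t2.Δ2 clk=1 s6=0 s2=1 s5=0 s1=0 s3=0 s0=1 s4=0 s7=0
t2.Δ3 clk=1 s6=0 s2=0 s5=0 s1=0 s3=0 s0=1 s4=0 s7=0
t2.Δ4 clk=1 s6=0 s2=0 s5=0 s1=0 s3=1 s0=1 s4=0 s7=0
t2.Δ5 clk=1 s6=1 s2=0 s5=0 s1=0 s3=1 s0=1 s4=0 s7=0
t3.Δ0 clk=1 s6=1 s2=0 s5=0 s1=0 s3=1 s0=1 s4=0 s7=0
t3.Δ1 clk=0 s6=1 s2=0 s5=0 s1=0 s3=1 s0=1 s4=0 s7=0
t4.Δ0 clk=0 s6=1 s2=0 s5=0 s1=0 s3=1 s0=1 s4=0 s7=0
t4.Δ1 clk=1 s6=1 s2=0 s5=0 s1=0 s3=1 s0=1 s4=0 s7=0
t4.Δ2 clk=1 s6=1 s2=0 s5=1 s1=0 s3=1 s0=1 s4=1 s7=0
t4.Δ3 clk=1 s6=0 s2=1 s5=1 s1=1 s3=1 s0=1 s4=1 s7=1
t4.Δ4 clk=1 s6=0 s2=1 s5=1 s1=1 s3=0 s0=1 s4=1 s7=0
t4.Δ5 clk=1 s6=1 s2=1 s5=1 s1=1 s3=0 s0=1 s4=1 s7=0
t5.Δ0 clk=1 s6=1 s2=1 s5=1 s1=1 s3=0 s0=1 s4=1 s7=0
t5.Δ1 clk=0 s6=1 s2=1 s5=1 s1=1 s3=0 s0=1 s4=1 s7=0
t6.Δ0 clk=0 s6=1 s2=1 s5=1 s1=1 s3=0 s0=1 s4=1 s7=0
t6.Δ1 clk=1 s6=1 s2=1 s5=1 s1=1 s3=0 s0=1 s4=1 s7=0
t6.Δ2 clk=1 s6=1 s2=1 s5=1 s1=1 s3=0 s0=1 s4=0 s7=0
t6.Δ3 clk=1 s6=0 s2=1 s5=1 s1=0 s3=0 s0=1 s4=0 s7=1
t6.Δ4 clk=1 s6=0 s2=1 s5=1 s1=0 s3=0 s0=1 s4=0 s7=0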